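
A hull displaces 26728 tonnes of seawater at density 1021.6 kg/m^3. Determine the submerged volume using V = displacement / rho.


Formula: V = mass / rho
Step 1 — convert tonnes to kg: 26728 t * 1000 = 26728000 kg
Step 2 — V = 26728000 / 1021.6 ≈ 26163 m^3 (5 s.f.)

26163 m^3


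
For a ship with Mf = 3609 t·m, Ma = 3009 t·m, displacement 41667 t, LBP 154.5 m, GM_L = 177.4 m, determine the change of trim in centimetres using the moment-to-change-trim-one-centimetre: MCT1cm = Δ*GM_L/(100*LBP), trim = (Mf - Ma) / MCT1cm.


Formula: net trimming moment = Mf - Ma; MCT1cm = Δ*GM_L/(100*LBP); trim = net moment / MCT1cm
Step 1 — net trimming moment = 3609 - 3009 = 600 t·m
Step 2 — MCT1cm = 41667 * 177.4 / (100 * 154.5) = 478.4289 t·m/cm
Step 3 — trim = 600 / 478.4289 ≈ 1.2541 cm (5 s.f.)

1.2541 cm


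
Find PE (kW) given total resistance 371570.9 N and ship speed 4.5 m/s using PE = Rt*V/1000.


Formula: PE = Rt * V / 1000 (kW)
Step 1 — PE (W) = 371570.9 * 4.5 = 1672069.05 W
Step 2 — PE (kW) = 1672069.05 / 1000 ≈ 1672.1 kW (5 s.f.)

1672.1 kW


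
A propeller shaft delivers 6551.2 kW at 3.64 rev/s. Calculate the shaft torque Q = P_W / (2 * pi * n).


Formula: Q = P_W / (2 * pi * n)
Step 1 — P_W = 6551.2 kW * 1000 = 6551200.0 W
Step 2 — 2 * pi * n = 2 * pi * 3.64 = 22.870795
Step 3 — Q = 6551200.0 / 22.870795 ≈ 286440 N·m (5 s.f.)

286440 N·m


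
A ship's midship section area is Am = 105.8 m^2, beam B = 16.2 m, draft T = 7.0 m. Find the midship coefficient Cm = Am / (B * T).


Formula: Cm = Am / (B * T)
Step 1 — B * T = 16.2 * 7.0 = 113.4 m^2
Step 2 — Cm = 105.8 / 113.4 ≈ 0.93298 (5 s.f.)

0.93298


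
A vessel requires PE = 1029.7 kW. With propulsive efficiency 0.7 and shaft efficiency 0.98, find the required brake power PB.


Formula: PB = PE / (eta_D * eta_S)
Step 1 — combined efficiency = eta_D * eta_S = 0.7 * 0.98 = 0.686
Step 2 — PB = 1029.7 / 0.686 ≈ 1501.0 kW (5 s.f.)

1501.0 kW


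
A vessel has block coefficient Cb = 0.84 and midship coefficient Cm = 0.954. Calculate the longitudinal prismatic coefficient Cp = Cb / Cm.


Formula: Cp = Cb / Cm
Substituting: Cp = 0.84 / 0.954
Result: Cp ≈ 0.88050 (5 s.f.)

0.88050


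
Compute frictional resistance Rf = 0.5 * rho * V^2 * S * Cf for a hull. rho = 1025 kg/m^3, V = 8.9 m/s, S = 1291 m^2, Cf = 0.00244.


Formula: Rf = 0.5 * rho * V^2 * S * Cf
Step 1 — V^2 = 8.9^2 = 79.21
Step 2 — 0.5 * rho * V^2 = 0.5 * 1025 * 79.21 = 40595.125
Step 3 — Rf = 40595.125 * 1291 * 0.00244 ≈ 127880 N (5 s.f.)

127880 N


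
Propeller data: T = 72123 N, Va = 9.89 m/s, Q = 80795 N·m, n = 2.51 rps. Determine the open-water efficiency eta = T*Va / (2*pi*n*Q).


Formula: eta = T * Va / (2 * pi * n * Q)
Step 1 — numerator = T * Va = 72123 * 9.89 = 713296.47
Step 2 — 2 * pi * n = 2 * pi * 2.51 = 15.770795
Step 3 — denominator = 15.770795 * 80795 = 1274201.38
Step 4 — eta = 713296.47 / 1274201.38 ≈ 0.55980 (5 s.f.)

0.55980


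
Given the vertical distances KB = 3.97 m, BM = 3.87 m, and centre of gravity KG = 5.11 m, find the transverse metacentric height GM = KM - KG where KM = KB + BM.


Formula: GM = KB + BM - KG
Step 1 — KM = KB + BM = 3.97 + 3.87 = 7.84 m
Step 2 — GM = KM - KG = 7.84 - 5.11 = 2.73 m

2.73 m


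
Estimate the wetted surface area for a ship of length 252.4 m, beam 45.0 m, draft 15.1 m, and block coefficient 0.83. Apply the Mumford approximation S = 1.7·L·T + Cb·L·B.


Formula: S = 1.7*L*T + V/T with V = Cb*L*B*T, i.e. S = L * (1.7*T + Cb*B)
Step 1 — 1.7*T = 1.7 * 15.1 = 25.67 m
Step 2 — Cb*B = 0.83 * 45.0 = 37.35 m
Step 3 — 1.7*T + Cb*B = 25.67 + 37.35 = 63.02 m
Step 4 — S = 252.4 * 63.02 ≈ 15906 m^2 (5 s.f.)

15906 m^2


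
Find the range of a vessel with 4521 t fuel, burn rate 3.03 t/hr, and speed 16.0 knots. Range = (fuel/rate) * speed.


Formula: endurance = fuel / rate; range = endurance * speed
Step 1 — endurance = 4521 / 3.03 = 1492.0792 hours
Step 2 — range = 1492.0792 * 16.0 ≈ 23873 nautical miles (5 s.f.)

23873 NM


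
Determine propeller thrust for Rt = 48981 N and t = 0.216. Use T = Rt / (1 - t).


Formula: T = Rt / (1 - t)
Step 1 — (1 - t) = 1 - 0.216 = 0.784
Step 2 — T = 48981 / 0.784 ≈ 62476 N (5 s.f.)

62476 N


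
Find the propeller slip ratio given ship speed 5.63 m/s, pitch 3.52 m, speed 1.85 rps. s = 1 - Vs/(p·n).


Formula: s = 1 - Vs / (p * n)
Step 1 — p * n = 3.52 * 1.85 = 6.512
Step 2 — Vs / (p*n) = 5.63 / 6.512 = 0.864558 (6 d.p.)
Step 3 — s = 1 - 0.864558 = 0.135442

0.135442


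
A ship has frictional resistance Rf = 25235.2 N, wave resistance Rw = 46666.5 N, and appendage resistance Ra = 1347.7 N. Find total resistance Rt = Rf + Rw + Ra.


Formula: Rt = Rf + Rw + Ra
Substituting: Rt = 25235.2 + 46666.5 + 1347.7
Result: Rt = 73249.4 N

73249.4 N


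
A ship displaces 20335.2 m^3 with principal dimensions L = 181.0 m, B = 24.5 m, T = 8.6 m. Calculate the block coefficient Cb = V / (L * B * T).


Formula: Cb = V / (L * B * T)
Step 1 — L * B * T = 181.0 * 24.5 * 8.6 = 38136.7 m^3
Step 2 — Cb = 20335.2 / 38136.7 ≈ 0.53322 (5 s.f.)

0.53322


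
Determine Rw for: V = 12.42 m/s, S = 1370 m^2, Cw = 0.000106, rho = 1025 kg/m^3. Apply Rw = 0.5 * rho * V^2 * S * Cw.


Formula: Rw = 0.5 * rho * V^2 * S * Cw
Step 1 — V^2 = 12.42^2 = 154.2564
Step 2 — 0.5 * rho * V^2 = 0.5 * 1025 * 154.2564 = 79056.405
Step 3 — Rw = 79056.405 * 1370 * 0.000106 ≈ 11481 N (5 s.f.)

11481 N


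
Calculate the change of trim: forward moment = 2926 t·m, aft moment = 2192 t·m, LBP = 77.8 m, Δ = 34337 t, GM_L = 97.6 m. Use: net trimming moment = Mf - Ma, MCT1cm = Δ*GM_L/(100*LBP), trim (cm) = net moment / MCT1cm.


Formula: net trimming moment = Mf - Ma; MCT1cm = Δ*GM_L/(100*LBP); trim = net moment / MCT1cm
Step 1 — net trimming moment = 2926 - 2192 = 734 t·m
Step 2 — MCT1cm = 34337 * 97.6 / (100 * 77.8) = 430.7572 t·m/cm
Step 3 — trim = 734 / 430.7572 ≈ 1.7040 cm (5 s.f.)

1.7040 cm


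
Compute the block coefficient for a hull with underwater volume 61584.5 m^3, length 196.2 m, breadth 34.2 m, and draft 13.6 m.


Formula: Cb = V / (L * B * T)
Step 1 — L * B * T = 196.2 * 34.2 * 13.6 = 91256.544 m^3
Step 2 — Cb = 61584.5 / 91256.544 ≈ 0.67485 (5 s.f.)

0.67485


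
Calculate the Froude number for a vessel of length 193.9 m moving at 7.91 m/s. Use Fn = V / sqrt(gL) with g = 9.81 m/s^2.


Formula: Fn = V / sqrt(g * L)
Step 1 — g * L = 9.81 * 193.9 = 1902.159
Step 2 — sqrt(g * L) = sqrt(1902.159) = 43.613748
Step 3 — Fn = 7.91 / 43.613748 ≈ 0.18136 (5 s.f.)

0.18136


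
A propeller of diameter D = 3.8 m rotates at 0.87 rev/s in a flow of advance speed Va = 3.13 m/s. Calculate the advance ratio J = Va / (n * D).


Formula: J = Va / (n * D)
Step 1 — n * D = 0.87 * 3.8 = 3.306
Step 2 — J = 3.13 / 3.306 ≈ 0.94676 (5 s.f.)

0.94676


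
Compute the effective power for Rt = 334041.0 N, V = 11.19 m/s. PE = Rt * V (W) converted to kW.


Formula: PE = Rt * V / 1000 (kW)
Step 1 — PE (W) = 334041.0 * 11.19 = 3737918.79 W
Step 2 — PE (kW) = 3737918.79 / 1000 ≈ 3737.9 kW (5 s.f.)

3737.9 kW


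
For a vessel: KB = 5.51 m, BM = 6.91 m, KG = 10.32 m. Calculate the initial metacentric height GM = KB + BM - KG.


Formula: GM = KB + BM - KG
Step 1 — KM = KB + BM = 5.51 + 6.91 = 12.42 m
Step 2 — GM = KM - KG = 12.42 - 10.32 = 2.1 m

2.1 m


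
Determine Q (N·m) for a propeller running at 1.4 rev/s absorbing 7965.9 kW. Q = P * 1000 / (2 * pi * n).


Formula: Q = P_W / (2 * pi * n)
Step 1 — P_W = 7965.9 kW * 1000 = 7965900.0 W
Step 2 — 2 * pi * n = 2 * pi * 1.4 = 8.796459
Step 3 — Q = 7965900.0 / 8.796459 ≈ 905580 N·m (5 s.f.)

905580 N·m


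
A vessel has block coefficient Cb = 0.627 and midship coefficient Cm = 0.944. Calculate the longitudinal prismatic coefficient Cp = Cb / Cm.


Formula: Cp = Cb / Cm
Substituting: Cp = 0.627 / 0.944
Result: Cp ≈ 0.66419 (5 s.f.)

0.66419


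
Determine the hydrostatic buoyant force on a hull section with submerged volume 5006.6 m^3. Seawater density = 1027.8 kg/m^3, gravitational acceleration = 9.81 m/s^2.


Formula: Fb = rho * g * V
Substituting: Fb = 1027.8 * 9.81 * 5006.6
Intermediate: 1027.8 * 9.81 = 10082.718
Result: Fb = 10082.718 * 5006.6 ≈ 50480000 N (5 s.f.)

50480000 N


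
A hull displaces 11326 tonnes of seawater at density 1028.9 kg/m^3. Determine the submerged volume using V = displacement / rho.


Formula: V = mass / rho
Step 1 — convert tonnes to kg: 11326 t * 1000 = 11326000 kg
Step 2 — V = 11326000 / 1028.9 ≈ 11008 m^3 (5 s.f.)

11008 m^3


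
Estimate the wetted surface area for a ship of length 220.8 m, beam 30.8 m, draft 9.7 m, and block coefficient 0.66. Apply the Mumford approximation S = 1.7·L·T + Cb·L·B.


Formula: S = 1.7*L*T + V/T with V = Cb*L*B*T, i.e. S = L * (1.7*T + Cb*B)
Step 1 — 1.7*T = 1.7 * 9.7 = 16.49 m
Step 2 — Cb*B = 0.66 * 30.8 = 20.328 m
Step 3 — 1.7*T + Cb*B = 16.49 + 20.328 = 36.818 m
Step 4 — S = 220.8 * 36.818 ≈ 8129.4 m^2 (5 s.f.)

8129.4 m^2


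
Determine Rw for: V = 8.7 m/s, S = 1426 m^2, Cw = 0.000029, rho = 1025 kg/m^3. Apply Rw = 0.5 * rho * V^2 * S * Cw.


Formula: Rw = 0.5 * rho * V^2 * S * Cw
Step 1 — V^2 = 8.7^2 = 75.69
Step 2 — 0.5 * rho * V^2 = 0.5 * 1025 * 75.69 = 38791.125
Step 3 — Rw = 38791.125 * 1426 * 0.000029 ≈ 1604.2 N (5 s.f.)

1604.2 N


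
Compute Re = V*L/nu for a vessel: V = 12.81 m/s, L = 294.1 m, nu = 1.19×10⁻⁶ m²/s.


Formula: Re = V * L / nu
Step 1 — V * L = 12.81 * 294.1 = 3767.421 m^2/s
Step 2 — Re = 3767.421 / 1.19e-6 = 3.17e+09

3.17e+09


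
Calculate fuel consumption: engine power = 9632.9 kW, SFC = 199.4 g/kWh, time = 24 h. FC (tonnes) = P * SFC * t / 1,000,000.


Formula: FC (tonnes) = P * SFC * t / 1,000,000
Step 1 — P * SFC * t = 9632.9 * 199.4 * 24 = 46099206.24 g
Step 2 — FC (tonnes) = 46099206.24 / 1,000,000 ≈ 46.099 tonnes (5 s.f.)

46.099 tonnes


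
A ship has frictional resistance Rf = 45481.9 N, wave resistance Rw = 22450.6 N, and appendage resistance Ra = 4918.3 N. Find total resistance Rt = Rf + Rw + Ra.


Formula: Rt = Rf + Rw + Ra
Substituting: Rt = 45481.9 + 22450.6 + 4918.3
Result: Rt = 72850.8 N

72850.8 N


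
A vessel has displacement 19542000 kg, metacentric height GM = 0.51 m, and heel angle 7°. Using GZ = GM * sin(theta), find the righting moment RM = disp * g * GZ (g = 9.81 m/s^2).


Formula: GZ = GM * sin(theta); RM = disp * g * GZ
Step 1 — GZ = 0.51 * sin(7°) = 0.51 * 0.121869 = 0.062153 m
Step 2 — RM = 19542000 * 9.81 * 0.062153 ≈ 11915000 N·m (5 s.f.)

11915000 N·m


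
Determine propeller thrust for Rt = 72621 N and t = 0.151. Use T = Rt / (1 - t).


Formula: T = Rt / (1 - t)
Step 1 — (1 - t) = 1 - 0.151 = 0.849
Step 2 — T = 72621 / 0.849 ≈ 85537 N (5 s.f.)

85537 N


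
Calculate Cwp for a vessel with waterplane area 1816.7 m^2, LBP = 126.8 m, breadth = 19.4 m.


Formula: Cwp = Aw / (L * B)
Step 1 — L * B = 126.8 * 19.4 = 2459.92 m^2
Step 2 — Cwp = 1816.7 / 2459.92 ≈ 0.73852 (5 s.f.)

0.73852


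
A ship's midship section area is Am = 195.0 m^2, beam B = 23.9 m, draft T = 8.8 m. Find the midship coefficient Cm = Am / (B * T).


Formula: Cm = Am / (B * T)
Step 1 — B * T = 23.9 * 8.8 = 210.32 m^2
Step 2 — Cm = 195.0 / 210.32 ≈ 0.92716 (5 s.f.)

0.92716


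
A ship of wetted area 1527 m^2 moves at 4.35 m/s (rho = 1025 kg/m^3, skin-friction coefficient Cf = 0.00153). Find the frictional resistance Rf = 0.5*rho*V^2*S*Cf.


Formula: Rf = 0.5 * rho * V^2 * S * Cf
Step 1 — V^2 = 4.35^2 = 18.9225
Step 2 — 0.5 * rho * V^2 = 0.5 * 1025 * 18.9225 = 9697.78125
Step 3 — Rf = 9697.78125 * 1527 * 0.00153 ≈ 22657 N (5 s.f.)

22657 N


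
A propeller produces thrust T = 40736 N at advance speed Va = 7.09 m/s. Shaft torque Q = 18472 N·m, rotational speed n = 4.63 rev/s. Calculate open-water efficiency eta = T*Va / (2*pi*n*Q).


Formula: eta = T * Va / (2 * pi * n * Q)
Step 1 — numerator = T * Va = 40736 * 7.09 = 288818.24
Step 2 — 2 * pi * n = 2 * pi * 4.63 = 29.091148
Step 3 — denominator = 29.091148 * 18472 = 537371.69
Step 4 — eta = 288818.24 / 537371.69 ≈ 0.53746 (5 s.f.)

0.53746


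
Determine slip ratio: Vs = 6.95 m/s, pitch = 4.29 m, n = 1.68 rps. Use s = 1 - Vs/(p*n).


Formula: s = 1 - Vs / (p * n)
Step 1 — p * n = 4.29 * 1.68 = 7.2072
Step 2 — Vs / (p*n) = 6.95 / 7.2072 = 0.964313 (6 d.p.)
Step 3 — s = 1 - 0.964313 = 0.035687

0.035687


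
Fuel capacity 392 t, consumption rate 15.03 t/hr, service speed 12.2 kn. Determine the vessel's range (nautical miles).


Formula: endurance = fuel / rate; range = endurance * speed
Step 1 — endurance = 392 / 15.03 = 26.0812 hours
Step 2 — range = 26.0812 * 12.2 ≈ 318.19 nautical miles (5 s.f.)

318.19 NM


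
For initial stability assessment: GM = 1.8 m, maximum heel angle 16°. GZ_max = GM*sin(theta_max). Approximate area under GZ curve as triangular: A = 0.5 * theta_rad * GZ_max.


Formula: GZ_max = GM * sin(theta); Area = 0.5 * theta_rad * GZ_max
Step 1 — GZ_max = 1.8 * sin(16°) = 1.8 * 0.275637 = 0.496147 m
Step 2 — theta_rad = 16 * pi/180 = 0.279253 rad
Step 3 — Area = 0.5 * 0.279253 * 0.496147 ≈ 0.069275 m·rad (5 s.f.)

0.069275 m·rad


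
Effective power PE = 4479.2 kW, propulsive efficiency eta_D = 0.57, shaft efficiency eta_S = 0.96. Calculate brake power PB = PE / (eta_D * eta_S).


Formula: PB = PE / (eta_D * eta_S)
Step 1 — combined efficiency = eta_D * eta_S = 0.57 * 0.96 = 0.5472
Step 2 — PB = 4479.2 / 0.5472 ≈ 8185.7 kW (5 s.f.)

8185.7 kW


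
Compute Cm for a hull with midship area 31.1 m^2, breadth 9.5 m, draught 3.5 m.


Formula: Cm = Am / (B * T)
Step 1 — B * T = 9.5 * 3.5 = 33.25 m^2
Step 2 — Cm = 31.1 / 33.25 ≈ 0.93534 (5 s.f.)

0.93534


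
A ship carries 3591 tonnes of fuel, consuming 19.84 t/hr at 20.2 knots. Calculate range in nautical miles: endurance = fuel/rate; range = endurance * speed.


Formula: endurance = fuel / rate; range = endurance * speed
Step 1 — endurance = 3591 / 19.84 = 180.998 hours
Step 2 — range = 180.998 * 20.2 ≈ 3656.2 nautical miles (5 s.f.)

3656.2 NM


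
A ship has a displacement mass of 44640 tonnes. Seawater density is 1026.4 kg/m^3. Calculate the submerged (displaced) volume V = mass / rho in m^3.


Formula: V = mass / rho
Step 1 — convert tonnes to kg: 44640 t * 1000 = 44640000 kg
Step 2 — V = 44640000 / 1026.4 ≈ 43492 m^3 (5 s.f.)

43492 m^3


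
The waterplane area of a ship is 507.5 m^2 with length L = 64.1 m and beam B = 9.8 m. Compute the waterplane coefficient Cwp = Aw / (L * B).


Formula: Cwp = Aw / (L * B)
Step 1 — L * B = 64.1 * 9.8 = 628.18 m^2
Step 2 — Cwp = 507.5 / 628.18 ≈ 0.80789 (5 s.f.)

0.80789


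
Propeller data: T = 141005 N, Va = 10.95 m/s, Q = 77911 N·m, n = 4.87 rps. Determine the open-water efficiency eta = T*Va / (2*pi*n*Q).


Formula: eta = T * Va / (2 * pi * n * Q)
Step 1 — numerator = T * Va = 141005 * 10.95 = 1544004.75
Step 2 — 2 * pi * n = 2 * pi * 4.87 = 30.599112
Step 3 — denominator = 30.599112 * 77911 = 2384007.42
Step 4 — eta = 1544004.75 / 2384007.42 ≈ 0.64765 (5 s.f.)

0.64765


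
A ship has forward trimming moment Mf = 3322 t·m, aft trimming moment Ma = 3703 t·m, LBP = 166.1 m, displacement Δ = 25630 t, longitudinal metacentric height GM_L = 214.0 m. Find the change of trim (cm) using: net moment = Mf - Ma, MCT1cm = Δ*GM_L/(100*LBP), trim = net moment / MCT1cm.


Formula: net trimming moment = Mf - Ma; MCT1cm = Δ*GM_L/(100*LBP); trim = net moment / MCT1cm
Step 1 — net trimming moment = 3322 - 3703 = -381 t·m
Step 2 — MCT1cm = 25630 * 214.0 / (100 * 166.1) = 330.2119 t·m/cm
Step 3 — trim = -381 / 330.2119 ≈ -1.1538 cm (5 s.f.)

-1.1538 cm


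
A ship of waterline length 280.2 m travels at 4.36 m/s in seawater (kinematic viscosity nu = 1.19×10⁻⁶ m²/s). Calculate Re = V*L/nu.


Formula: Re = V * L / nu
Step 1 — V * L = 4.36 * 280.2 = 1221.672 m^2/s
Step 2 — Re = 1221.672 / 1.19e-6 = 1.03e+09

1.03e+09


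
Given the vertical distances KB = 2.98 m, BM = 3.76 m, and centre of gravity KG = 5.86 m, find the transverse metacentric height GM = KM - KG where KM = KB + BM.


Formula: GM = KB + BM - KG
Step 1 — KM = KB + BM = 2.98 + 3.76 = 6.74 m
Step 2 — GM = KM - KG = 6.74 - 5.86 = 0.88 m

0.88 m


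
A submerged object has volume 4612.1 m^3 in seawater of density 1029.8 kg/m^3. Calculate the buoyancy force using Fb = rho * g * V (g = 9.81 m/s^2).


Formula: Fb = rho * g * V
Substituting: Fb = 1029.8 * 9.81 * 4612.1
Intermediate: 1029.8 * 9.81 = 10102.338
Result: Fb = 10102.338 * 4612.1 ≈ 46593000 N (5 s.f.)

46593000 N


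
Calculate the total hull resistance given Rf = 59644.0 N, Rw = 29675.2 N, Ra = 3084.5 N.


Formula: Rt = Rf + Rw + Ra
Substituting: Rt = 59644.0 + 29675.2 + 3084.5
Result: Rt = 92403.7 N

92403.7 N


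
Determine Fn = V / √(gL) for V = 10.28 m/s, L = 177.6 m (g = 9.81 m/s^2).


Formula: Fn = V / sqrt(g * L)
Step 1 — g * L = 9.81 * 177.6 = 1742.256
Step 2 — sqrt(g * L) = sqrt(1742.256) = 41.74034
Step 3 — Fn = 10.28 / 41.74034 ≈ 0.24628 (5 s.f.)

0.24628


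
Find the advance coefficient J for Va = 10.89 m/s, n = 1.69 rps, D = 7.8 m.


Formula: J = Va / (n * D)
Step 1 — n * D = 1.69 * 7.8 = 13.182
Step 2 — J = 10.89 / 13.182 ≈ 0.82613 (5 s.f.)

0.82613


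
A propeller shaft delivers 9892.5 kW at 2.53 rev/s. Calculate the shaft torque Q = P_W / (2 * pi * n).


Formula: Q = P_W / (2 * pi * n)
Step 1 — P_W = 9892.5 kW * 1000 = 9892500.0 W
Step 2 — 2 * pi * n = 2 * pi * 2.53 = 15.896459
Step 3 — Q = 9892500.0 / 15.896459 ≈ 622310 N·m (5 s.f.)

622310 N·m


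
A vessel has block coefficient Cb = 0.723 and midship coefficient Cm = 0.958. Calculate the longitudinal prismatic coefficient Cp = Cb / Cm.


Formula: Cp = Cb / Cm
Substituting: Cp = 0.723 / 0.958
Result: Cp ≈ 0.75470 (5 s.f.)

0.75470


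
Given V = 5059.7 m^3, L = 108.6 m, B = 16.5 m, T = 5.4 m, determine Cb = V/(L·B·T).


Formula: Cb = V / (L * B * T)
Step 1 — L * B * T = 108.6 * 16.5 * 5.4 = 9676.26 m^3
Step 2 — Cb = 5059.7 / 9676.26 ≈ 0.52290 (5 s.f.)

0.52290


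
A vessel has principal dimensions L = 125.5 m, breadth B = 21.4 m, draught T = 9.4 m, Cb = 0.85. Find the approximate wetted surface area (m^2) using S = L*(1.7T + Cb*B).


Formula: S = 1.7*L*T + V/T with V = Cb*L*B*T, i.e. S = L * (1.7*T + Cb*B)
Step 1 — 1.7*T = 1.7 * 9.4 = 15.98 m
Step 2 — Cb*B = 0.85 * 21.4 = 18.19 m
Step 3 — 1.7*T + Cb*B = 15.98 + 18.19 = 34.17 m
Step 4 — S = 125.5 * 34.17 ≈ 4288.3 m^2 (5 s.f.)

4288.3 m^2


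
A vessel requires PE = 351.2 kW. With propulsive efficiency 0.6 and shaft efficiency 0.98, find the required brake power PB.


Formula: PB = PE / (eta_D * eta_S)
Step 1 — combined efficiency = eta_D * eta_S = 0.6 * 0.98 = 0.588
Step 2 — PB = 351.2 / 0.588 ≈ 597.28 kW (5 s.f.)

597.28 kW


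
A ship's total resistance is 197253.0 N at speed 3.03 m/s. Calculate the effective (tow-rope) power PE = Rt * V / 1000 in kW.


Formula: PE = Rt * V / 1000 (kW)
Step 1 — PE (W) = 197253.0 * 3.03 = 597676.59 W
Step 2 — PE (kW) = 597676.59 / 1000 ≈ 597.68 kW (5 s.f.)

597.68 kW


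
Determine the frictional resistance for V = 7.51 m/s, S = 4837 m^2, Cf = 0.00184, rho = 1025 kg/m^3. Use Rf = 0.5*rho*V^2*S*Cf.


Formula: Rf = 0.5 * rho * V^2 * S * Cf
Step 1 — V^2 = 7.51^2 = 56.4001
Step 2 — 0.5 * rho * V^2 = 0.5 * 1025 * 56.4001 = 28905.05125
Step 3 — Rf = 28905.05125 * 4837 * 0.00184 ≈ 257260 N (5 s.f.)

257260 N


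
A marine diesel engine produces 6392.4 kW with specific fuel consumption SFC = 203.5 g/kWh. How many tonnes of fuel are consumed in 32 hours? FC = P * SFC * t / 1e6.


Formula: FC (tonnes) = P * SFC * t / 1,000,000
Step 1 — P * SFC * t = 6392.4 * 203.5 * 32 = 41627308.8 g
Step 2 — FC (tonnes) = 41627308.8 / 1,000,000 ≈ 41.627 tonnes (5 s.f.)

41.627 tonnes


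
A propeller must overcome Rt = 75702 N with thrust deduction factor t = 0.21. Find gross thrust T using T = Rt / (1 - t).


Formula: T = Rt / (1 - t)
Step 1 — (1 - t) = 1 - 0.21 = 0.79
Step 2 — T = 75702 / 0.79 ≈ 95825 N (5 s.f.)

95825 N


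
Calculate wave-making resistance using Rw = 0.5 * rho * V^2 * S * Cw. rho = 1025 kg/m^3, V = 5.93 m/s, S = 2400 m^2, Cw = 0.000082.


Formula: Rw = 0.5 * rho * V^2 * S * Cw
Step 1 — V^2 = 5.93^2 = 35.1649
Step 2 — 0.5 * rho * V^2 = 0.5 * 1025 * 35.1649 = 18022.01125
Step 3 — Rw = 18022.01125 * 2400 * 0.000082 ≈ 3546.7 N (5 s.f.)

3546.7 N


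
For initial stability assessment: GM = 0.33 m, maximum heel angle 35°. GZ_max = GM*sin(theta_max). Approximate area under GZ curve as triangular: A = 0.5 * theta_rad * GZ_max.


Formula: GZ_max = GM * sin(theta); Area = 0.5 * theta_rad * GZ_max
Step 1 — GZ_max = 0.33 * sin(35°) = 0.33 * 0.573576 = 0.18928 m
Step 2 — theta_rad = 35 * pi/180 = 0.610865 rad
Step 3 — Area = 0.5 * 0.610865 * 0.18928 ≈ 0.057812 m·rad (5 s.f.)

0.057812 m·rad


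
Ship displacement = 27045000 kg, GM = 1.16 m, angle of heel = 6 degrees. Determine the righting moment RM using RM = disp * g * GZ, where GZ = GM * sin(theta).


Formula: GZ = GM * sin(theta); RM = disp * g * GZ
Step 1 — GZ = 1.16 * sin(6°) = 1.16 * 0.104528 = 0.121252 m
Step 2 — RM = 27045000 * 9.81 * 0.121252 ≈ 32170000 N·m (5 s.f.)

32170000 N·m


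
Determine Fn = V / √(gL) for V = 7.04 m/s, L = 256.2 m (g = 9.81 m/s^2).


Formula: Fn = V / sqrt(g * L)
Step 1 — g * L = 9.81 * 256.2 = 2513.322
Step 2 — sqrt(g * L) = sqrt(2513.322) = 50.133043
Step 3 — Fn = 7.04 / 50.133043 ≈ 0.14043 (5 s.f.)

0.14043


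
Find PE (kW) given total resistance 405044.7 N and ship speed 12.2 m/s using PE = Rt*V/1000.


Formula: PE = Rt * V / 1000 (kW)
Step 1 — PE (W) = 405044.7 * 12.2 = 4941545.34 W
Step 2 — PE (kW) = 4941545.34 / 1000 ≈ 4941.5 kW (5 s.f.)

4941.5 kW


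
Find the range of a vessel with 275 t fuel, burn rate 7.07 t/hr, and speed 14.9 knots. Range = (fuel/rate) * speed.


Formula: endurance = fuel / rate; range = endurance * speed
Step 1 — endurance = 275 / 7.07 = 38.8967 hours
Step 2 — range = 38.8967 * 14.9 ≈ 579.56 nautical miles (5 s.f.)

579.56 NM


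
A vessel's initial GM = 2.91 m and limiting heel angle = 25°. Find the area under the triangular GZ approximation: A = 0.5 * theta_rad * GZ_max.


Formula: GZ_max = GM * sin(theta); Area = 0.5 * theta_rad * GZ_max
Step 1 — GZ_max = 2.91 * sin(25°) = 2.91 * 0.422618 = 1.229818 m
Step 2 — theta_rad = 25 * pi/180 = 0.436332 rad
Step 3 — Area = 0.5 * 0.436332 * 1.229818 ≈ 0.26830 m·rad (5 s.f.)

0.26830 m·rad


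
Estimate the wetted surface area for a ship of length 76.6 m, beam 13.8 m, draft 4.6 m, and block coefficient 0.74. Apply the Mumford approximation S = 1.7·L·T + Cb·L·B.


Formula: S = 1.7*L*T + V/T with V = Cb*L*B*T, i.e. S = L * (1.7*T + Cb*B)
Step 1 — 1.7*T = 1.7 * 4.6 = 7.82 m
Step 2 — Cb*B = 0.74 * 13.8 = 10.212 m
Step 3 — 1.7*T + Cb*B = 7.82 + 10.212 = 18.032 m
Step 4 — S = 76.6 * 18.032 ≈ 1381.3 m^2 (5 s.f.)

1381.3 m^2


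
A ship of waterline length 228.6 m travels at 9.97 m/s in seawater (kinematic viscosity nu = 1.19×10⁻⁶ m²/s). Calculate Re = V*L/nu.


Formula: Re = V * L / nu
Step 1 — V * L = 9.97 * 228.6 = 2279.142 m^2/s
Step 2 — Re = 2279.142 / 1.19e-6 = 1.92e+09

1.92e+09


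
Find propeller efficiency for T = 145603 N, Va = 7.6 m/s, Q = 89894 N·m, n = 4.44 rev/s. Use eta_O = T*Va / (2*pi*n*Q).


Formula: eta = T * Va / (2 * pi * n * Q)
Step 1 — numerator = T * Va = 145603 * 7.6 = 1106582.8
Step 2 — 2 * pi * n = 2 * pi * 4.44 = 27.897343
Step 3 — denominator = 27.897343 * 89894 = 2507803.75
Step 4 — eta = 1106582.8 / 2507803.75 ≈ 0.44126 (5 s.f.)

0.44126


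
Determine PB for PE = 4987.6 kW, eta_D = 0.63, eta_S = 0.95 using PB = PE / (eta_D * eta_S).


Formula: PB = PE / (eta_D * eta_S)
Step 1 — combined efficiency = eta_D * eta_S = 0.63 * 0.95 = 0.5985
Step 2 — PB = 4987.6 / 0.5985 ≈ 8333.5 kW (5 s.f.)

8333.5 kW


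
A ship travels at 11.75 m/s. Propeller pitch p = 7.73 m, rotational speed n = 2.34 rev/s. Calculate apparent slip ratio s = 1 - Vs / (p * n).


Formula: s = 1 - Vs / (p * n)
Step 1 — p * n = 7.73 * 2.34 = 18.0882
Step 2 — Vs / (p*n) = 11.75 / 18.0882 = 0.649595 (6 d.p.)
Step 3 — s = 1 - 0.649595 = 0.350405

0.350405


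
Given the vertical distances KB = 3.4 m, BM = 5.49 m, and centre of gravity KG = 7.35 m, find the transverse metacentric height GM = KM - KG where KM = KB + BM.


Formula: GM = KB + BM - KG
Step 1 — KM = KB + BM = 3.4 + 5.49 = 8.89 m
Step 2 — GM = KM - KG = 8.89 - 7.35 = 1.54 m

1.54 m


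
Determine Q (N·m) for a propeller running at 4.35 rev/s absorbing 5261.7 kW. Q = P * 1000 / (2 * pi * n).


Formula: Q = P_W / (2 * pi * n)
Step 1 — P_W = 5261.7 kW * 1000 = 5261700.0 W
Step 2 — 2 * pi * n = 2 * pi * 4.35 = 27.331856
Step 3 — Q = 5261700.0 / 27.331856 ≈ 192510 N·m (5 s.f.)

192510 N·m


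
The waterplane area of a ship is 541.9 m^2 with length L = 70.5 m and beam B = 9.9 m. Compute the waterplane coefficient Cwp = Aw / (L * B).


Formula: Cwp = Aw / (L * B)
Step 1 — L * B = 70.5 * 9.9 = 697.95 m^2
Step 2 — Cwp = 541.9 / 697.95 ≈ 0.77642 (5 s.f.)

0.77642


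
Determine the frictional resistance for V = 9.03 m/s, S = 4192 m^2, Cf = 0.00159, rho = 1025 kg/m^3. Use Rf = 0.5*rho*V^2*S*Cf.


Formula: Rf = 0.5 * rho * V^2 * S * Cf
Step 1 — V^2 = 9.03^2 = 81.5409
Step 2 — 0.5 * rho * V^2 = 0.5 * 1025 * 81.5409 = 41789.71125
Step 3 — Rf = 41789.71125 * 4192 * 0.00159 ≈ 278540 N (5 s.f.)

278540 N


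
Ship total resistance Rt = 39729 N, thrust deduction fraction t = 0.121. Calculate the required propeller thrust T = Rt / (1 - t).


Formula: T = Rt / (1 - t)
Step 1 — (1 - t) = 1 - 0.121 = 0.879
Step 2 — T = 39729 / 0.879 ≈ 45198 N (5 s.f.)

45198 N


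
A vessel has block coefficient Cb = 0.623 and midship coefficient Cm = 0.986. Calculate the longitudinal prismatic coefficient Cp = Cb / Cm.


Formula: Cp = Cb / Cm
Substituting: Cp = 0.623 / 0.986
Result: Cp ≈ 0.63185 (5 s.f.)

0.63185


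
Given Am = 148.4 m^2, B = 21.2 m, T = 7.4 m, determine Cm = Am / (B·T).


Formula: Cm = Am / (B * T)
Step 1 — B * T = 21.2 * 7.4 = 156.88 m^2
Step 2 — Cm = 148.4 / 156.88 ≈ 0.94595 (5 s.f.)

0.94595


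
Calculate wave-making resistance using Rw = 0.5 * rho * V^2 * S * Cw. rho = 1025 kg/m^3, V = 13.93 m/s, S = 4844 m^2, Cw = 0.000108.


Formula: Rw = 0.5 * rho * V^2 * S * Cw
Step 1 — V^2 = 13.93^2 = 194.0449
Step 2 — 0.5 * rho * V^2 = 0.5 * 1025 * 194.0449 = 99448.01125
Step 3 — Rw = 99448.01125 * 4844 * 0.000108 ≈ 52026 N (5 s.f.)

52026 N


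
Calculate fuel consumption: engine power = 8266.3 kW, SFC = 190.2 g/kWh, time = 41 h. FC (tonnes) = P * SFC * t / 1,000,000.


Formula: FC (tonnes) = P * SFC * t / 1,000,000
Step 1 — P * SFC * t = 8266.3 * 190.2 * 41 = 64462260.66 g
Step 2 — FC (tonnes) = 64462260.66 / 1,000,000 ≈ 64.462 tonnes (5 s.f.)

64.462 tonnes


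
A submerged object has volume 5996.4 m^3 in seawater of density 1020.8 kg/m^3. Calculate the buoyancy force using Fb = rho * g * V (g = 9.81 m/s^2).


Formula: Fb = rho * g * V
Substituting: Fb = 1020.8 * 9.81 * 5996.4
Intermediate: 1020.8 * 9.81 = 10014.048
Result: Fb = 10014.048 * 5996.4 ≈ 60048000 N (5 s.f.)

60048000 N


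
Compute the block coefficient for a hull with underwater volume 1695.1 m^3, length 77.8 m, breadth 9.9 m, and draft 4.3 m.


Formula: Cb = V / (L * B * T)
Step 1 — L * B * T = 77.8 * 9.9 * 4.3 = 3311.946 m^3
Step 2 — Cb = 1695.1 / 3311.946 ≈ 0.51181 (5 s.f.)

0.51181


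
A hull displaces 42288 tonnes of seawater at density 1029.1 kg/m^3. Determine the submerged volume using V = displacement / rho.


Formula: V = mass / rho
Step 1 — convert tonnes to kg: 42288 t * 1000 = 42288000 kg
Step 2 — V = 42288000 / 1029.1 ≈ 41092 m^3 (5 s.f.)

41092 m^3


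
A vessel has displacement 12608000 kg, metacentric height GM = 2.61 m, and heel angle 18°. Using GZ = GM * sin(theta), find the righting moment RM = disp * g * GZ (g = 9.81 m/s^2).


Formula: GZ = GM * sin(theta); RM = disp * g * GZ
Step 1 — GZ = 2.61 * sin(18°) = 2.61 * 0.309017 = 0.806534 m
Step 2 — RM = 12608000 * 9.81 * 0.806534 ≈ 99756000 N·m (5 s.f.)

99756000 N·m


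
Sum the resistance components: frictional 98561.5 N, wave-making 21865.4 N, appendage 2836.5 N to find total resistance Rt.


Formula: Rt = Rf + Rw + Ra
Substituting: Rt = 98561.5 + 21865.4 + 2836.5
Result: Rt = 123263.4 N

123263.4 N


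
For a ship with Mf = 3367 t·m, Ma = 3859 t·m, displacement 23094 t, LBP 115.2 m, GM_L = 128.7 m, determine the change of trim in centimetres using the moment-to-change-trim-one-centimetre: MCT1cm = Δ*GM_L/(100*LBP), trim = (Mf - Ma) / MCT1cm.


Formula: net trimming moment = Mf - Ma; MCT1cm = Δ*GM_L/(100*LBP); trim = net moment / MCT1cm
Step 1 — net trimming moment = 3367 - 3859 = -492 t·m
Step 2 — MCT1cm = 23094 * 128.7 / (100 * 115.2) = 258.0033 t·m/cm
Step 3 — trim = -492 / 258.0033 ≈ -1.9070 cm (5 s.f.)

-1.9070 cm


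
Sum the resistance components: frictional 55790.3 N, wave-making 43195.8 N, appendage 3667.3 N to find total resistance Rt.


Formula: Rt = Rf + Rw + Ra
Substituting: Rt = 55790.3 + 43195.8 + 3667.3
Result: Rt = 102653.4 N

102653.4 N


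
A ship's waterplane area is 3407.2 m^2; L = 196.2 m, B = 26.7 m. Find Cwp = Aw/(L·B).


Formula: Cwp = Aw / (L * B)
Step 1 — L * B = 196.2 * 26.7 = 5238.54 m^2
Step 2 — Cwp = 3407.2 / 5238.54 ≈ 0.65041 (5 s.f.)

0.65041


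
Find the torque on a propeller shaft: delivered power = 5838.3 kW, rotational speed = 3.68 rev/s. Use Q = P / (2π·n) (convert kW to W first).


Formula: Q = P_W / (2 * pi * n)
Step 1 — P_W = 5838.3 kW * 1000 = 5838300.0 W
Step 2 — 2 * pi * n = 2 * pi * 3.68 = 23.122122
Step 3 — Q = 5838300.0 / 23.122122 ≈ 252500 N·m (5 s.f.)

252500 N·m


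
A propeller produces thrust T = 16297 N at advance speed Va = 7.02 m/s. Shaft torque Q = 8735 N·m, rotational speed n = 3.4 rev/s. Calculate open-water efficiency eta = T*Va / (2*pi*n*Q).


Formula: eta = T * Va / (2 * pi * n * Q)
Step 1 — numerator = T * Va = 16297 * 7.02 = 114404.94
Step 2 — 2 * pi * n = 2 * pi * 3.4 = 21.36283
Step 3 — denominator = 21.36283 * 8735 = 186604.32
Step 4 — eta = 114404.94 / 186604.32 ≈ 0.61309 (5 s.f.)

0.61309


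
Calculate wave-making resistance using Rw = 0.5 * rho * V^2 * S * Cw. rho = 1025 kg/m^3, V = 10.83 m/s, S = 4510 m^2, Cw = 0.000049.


Formula: Rw = 0.5 * rho * V^2 * S * Cw
Step 1 — V^2 = 10.83^2 = 117.2889
Step 2 — 0.5 * rho * V^2 = 0.5 * 1025 * 117.2889 = 60110.56125
Step 3 — Rw = 60110.56125 * 4510 * 0.000049 ≈ 13284 N (5 s.f.)

13284 N


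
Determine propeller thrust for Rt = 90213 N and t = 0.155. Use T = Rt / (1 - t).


Formula: T = Rt / (1 - t)
Step 1 — (1 - t) = 1 - 0.155 = 0.845
Step 2 — T = 90213 / 0.845 ≈ 106760 N (5 s.f.)

106760 N


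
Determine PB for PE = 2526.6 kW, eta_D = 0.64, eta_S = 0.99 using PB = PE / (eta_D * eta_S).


Formula: PB = PE / (eta_D * eta_S)
Step 1 — combined efficiency = eta_D * eta_S = 0.64 * 0.99 = 0.6336
Step 2 — PB = 2526.6 / 0.6336 ≈ 3987.7 kW (5 s.f.)

3987.7 kW


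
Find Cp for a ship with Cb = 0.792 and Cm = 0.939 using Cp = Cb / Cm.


Formula: Cp = Cb / Cm
Substituting: Cp = 0.792 / 0.939
Result: Cp ≈ 0.84345 (5 s.f.)

0.84345


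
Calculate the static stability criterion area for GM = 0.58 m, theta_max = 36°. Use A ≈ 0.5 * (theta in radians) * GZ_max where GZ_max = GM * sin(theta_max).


Formula: GZ_max = GM * sin(theta); Area = 0.5 * theta_rad * GZ_max
Step 1 — GZ_max = 0.58 * sin(36°) = 0.58 * 0.587785 = 0.340915 m
Step 2 — theta_rad = 36 * pi/180 = 0.628319 rad
Step 3 — Area = 0.5 * 0.628319 * 0.340915 ≈ 0.10710 m·rad (5 s.f.)

0.10710 m·rad


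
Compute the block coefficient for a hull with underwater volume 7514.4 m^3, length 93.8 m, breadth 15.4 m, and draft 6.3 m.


Formula: Cb = V / (L * B * T)
Step 1 — L * B * T = 93.8 * 15.4 * 6.3 = 9100.476 m^3
Step 2 — Cb = 7514.4 / 9100.476 ≈ 0.82572 (5 s.f.)

0.82572


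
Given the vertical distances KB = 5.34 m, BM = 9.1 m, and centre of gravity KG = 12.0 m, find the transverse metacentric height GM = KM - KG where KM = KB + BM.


Formula: GM = KB + BM - KG
Step 1 — KM = KB + BM = 5.34 + 9.1 = 14.44 m
Step 2 — GM = KM - KG = 14.44 - 12.0 = 2.44 m

2.44 m


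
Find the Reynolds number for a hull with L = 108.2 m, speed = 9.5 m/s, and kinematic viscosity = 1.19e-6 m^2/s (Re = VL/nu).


Formula: Re = V * L / nu
Step 1 — V * L = 9.5 * 108.2 = 1027.9 m^2/s
Step 2 — Re = 1027.9 / 1.19e-6 = 8.64e+08

8.64e+08


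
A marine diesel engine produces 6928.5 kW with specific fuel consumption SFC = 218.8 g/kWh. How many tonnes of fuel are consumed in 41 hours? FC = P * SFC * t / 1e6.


Formula: FC (tonnes) = P * SFC * t / 1,000,000
Step 1 — P * SFC * t = 6928.5 * 218.8 * 41 = 62154187.8 g
Step 2 — FC (tonnes) = 62154187.8 / 1,000,000 ≈ 62.154 tonnes (5 s.f.)

62.154 tonnes


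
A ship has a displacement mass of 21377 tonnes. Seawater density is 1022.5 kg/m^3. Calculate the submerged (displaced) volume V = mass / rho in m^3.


Formula: V = mass / rho
Step 1 — convert tonnes to kg: 21377 t * 1000 = 21377000 kg
Step 2 — V = 21377000 / 1022.5 ≈ 20907 m^3 (5 s.f.)

20907 m^3


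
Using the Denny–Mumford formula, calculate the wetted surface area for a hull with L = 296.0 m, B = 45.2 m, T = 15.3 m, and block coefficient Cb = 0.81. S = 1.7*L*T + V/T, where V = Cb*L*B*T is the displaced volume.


Formula: S = 1.7*L*T + V/T with V = Cb*L*B*T, i.e. S = L * (1.7*T + Cb*B)
Step 1 — 1.7*T = 1.7 * 15.3 = 26.01 m
Step 2 — Cb*B = 0.81 * 45.2 = 36.612 m
Step 3 — 1.7*T + Cb*B = 26.01 + 36.612 = 62.622 m
Step 4 — S = 296.0 * 62.622 ≈ 18536 m^2 (5 s.f.)

18536 m^2


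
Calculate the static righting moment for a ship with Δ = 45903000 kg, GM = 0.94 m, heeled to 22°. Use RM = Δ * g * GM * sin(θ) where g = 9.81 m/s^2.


Formula: GZ = GM * sin(theta); RM = disp * g * GZ
Step 1 — GZ = 0.94 * sin(22°) = 0.94 * 0.374607 = 0.352131 m
Step 2 — RM = 45903000 * 9.81 * 0.352131 ≈ 158570000 N·m (5 s.f.)

158570000 N·m


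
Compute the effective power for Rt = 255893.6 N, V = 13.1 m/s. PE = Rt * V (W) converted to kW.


Formula: PE = Rt * V / 1000 (kW)
Step 1 — PE (W) = 255893.6 * 13.1 = 3352206.16 W
Step 2 — PE (kW) = 3352206.16 / 1000 ≈ 3352.2 kW (5 s.f.)

3352.2 kW


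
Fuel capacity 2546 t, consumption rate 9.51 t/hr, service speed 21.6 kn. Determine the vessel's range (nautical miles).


Formula: endurance = fuel / rate; range = endurance * speed
Step 1 — endurance = 2546 / 9.51 = 267.7182 hours
Step 2 — range = 267.7182 * 21.6 ≈ 5782.7 nautical miles (5 s.f.)

5782.7 NM


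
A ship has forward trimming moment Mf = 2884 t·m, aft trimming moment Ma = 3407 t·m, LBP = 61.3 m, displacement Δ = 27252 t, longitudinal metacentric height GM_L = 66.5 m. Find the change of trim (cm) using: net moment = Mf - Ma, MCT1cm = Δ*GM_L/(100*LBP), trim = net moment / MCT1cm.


Formula: net trimming moment = Mf - Ma; MCT1cm = Δ*GM_L/(100*LBP); trim = net moment / MCT1cm
Step 1 — net trimming moment = 2884 - 3407 = -523 t·m
Step 2 — MCT1cm = 27252 * 66.5 / (100 * 61.3) = 295.6375 t·m/cm
Step 3 — trim = -523 / 295.6375 ≈ -1.7691 cm (5 s.f.)

-1.7691 cm


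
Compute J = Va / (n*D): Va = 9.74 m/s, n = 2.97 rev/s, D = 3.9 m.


Formula: J = Va / (n * D)
Step 1 — n * D = 2.97 * 3.9 = 11.583
Step 2 — J = 9.74 / 11.583 ≈ 0.84089 (5 s.f.)

0.84089


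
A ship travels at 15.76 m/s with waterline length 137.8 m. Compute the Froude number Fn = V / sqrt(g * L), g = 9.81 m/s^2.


Formula: Fn = V / sqrt(g * L)
Step 1 — g * L = 9.81 * 137.8 = 1351.818
Step 2 — sqrt(g * L) = sqrt(1351.818) = 36.767078
Step 3 — Fn = 15.76 / 36.767078 ≈ 0.42864 (5 s.f.)

0.42864


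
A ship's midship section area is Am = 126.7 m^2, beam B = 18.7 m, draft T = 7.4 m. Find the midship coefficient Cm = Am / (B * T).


Formula: Cm = Am / (B * T)
Step 1 — B * T = 18.7 * 7.4 = 138.38 m^2
Step 2 — Cm = 126.7 / 138.38 ≈ 0.91559 (5 s.f.)

0.91559


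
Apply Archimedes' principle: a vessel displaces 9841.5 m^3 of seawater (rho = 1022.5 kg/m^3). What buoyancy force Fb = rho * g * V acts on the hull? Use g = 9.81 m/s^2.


Formula: Fb = rho * g * V
Substituting: Fb = 1022.5 * 9.81 * 9841.5
Intermediate: 1022.5 * 9.81 = 10030.725
Result: Fb = 10030.725 * 9841.5 ≈ 98717000 N (5 s.f.)

98717000 N


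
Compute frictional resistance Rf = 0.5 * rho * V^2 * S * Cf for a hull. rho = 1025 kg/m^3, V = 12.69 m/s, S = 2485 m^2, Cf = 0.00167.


Formula: Rf = 0.5 * rho * V^2 * S * Cf
Step 1 — V^2 = 12.69^2 = 161.0361
Step 2 — 0.5 * rho * V^2 = 0.5 * 1025 * 161.0361 = 82531.00125
Step 3 — Rf = 82531.00125 * 2485 * 0.00167 ≈ 342500 N (5 s.f.)

342500 N


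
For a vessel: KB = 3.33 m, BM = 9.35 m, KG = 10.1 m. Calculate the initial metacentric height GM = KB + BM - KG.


Formula: GM = KB + BM - KG
Step 1 — KM = KB + BM = 3.33 + 9.35 = 12.68 m
Step 2 — GM = KM - KG = 12.68 - 10.1 = 2.58 m

2.58 m


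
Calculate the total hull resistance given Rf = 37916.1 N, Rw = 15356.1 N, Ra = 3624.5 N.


Formula: Rt = Rf + Rw + Ra
Substituting: Rt = 37916.1 + 15356.1 + 3624.5
Result: Rt = 56896.7 N

56896.7 N


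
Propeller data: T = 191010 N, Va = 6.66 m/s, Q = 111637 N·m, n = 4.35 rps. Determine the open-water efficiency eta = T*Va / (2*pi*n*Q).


Formula: eta = T * Va / (2 * pi * n * Q)
Step 1 — numerator = T * Va = 191010 * 6.66 = 1272126.6
Step 2 — 2 * pi * n = 2 * pi * 4.35 = 27.331856
Step 3 — denominator = 27.331856 * 111637 = 3051246.41
Step 4 — eta = 1272126.6 / 3051246.41 ≈ 0.41692 (5 s.f.)

0.41692


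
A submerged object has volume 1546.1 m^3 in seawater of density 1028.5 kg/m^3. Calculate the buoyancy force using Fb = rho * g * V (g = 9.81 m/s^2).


Formula: Fb = rho * g * V
Substituting: Fb = 1028.5 * 9.81 * 1546.1
Intermediate: 1028.5 * 9.81 = 10089.585
Result: Fb = 10089.585 * 1546.1 ≈ 15600000 N (5 s.f.)

15600000 N


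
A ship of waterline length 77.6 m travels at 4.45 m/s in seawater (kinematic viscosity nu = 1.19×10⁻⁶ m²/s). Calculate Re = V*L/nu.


Formula: Re = V * L / nu
Step 1 — V * L = 4.45 * 77.6 = 345.32 m^2/s
Step 2 — Re = 345.32 / 1.19e-6 = 2.90e+08

2.90e+08


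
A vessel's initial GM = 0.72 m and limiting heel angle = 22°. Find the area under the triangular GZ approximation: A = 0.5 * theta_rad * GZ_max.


Formula: GZ_max = GM * sin(theta); Area = 0.5 * theta_rad * GZ_max
Step 1 — GZ_max = 0.72 * sin(22°) = 0.72 * 0.374607 = 0.269717 m
Step 2 — theta_rad = 22 * pi/180 = 0.383972 rad
Step 3 — Area = 0.5 * 0.383972 * 0.269717 ≈ 0.051782 m·rad (5 s.f.)

0.051782 m·rad


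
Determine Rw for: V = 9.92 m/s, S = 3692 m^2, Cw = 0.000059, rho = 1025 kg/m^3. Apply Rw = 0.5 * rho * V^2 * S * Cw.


Formula: Rw = 0.5 * rho * V^2 * S * Cw
Step 1 — V^2 = 9.92^2 = 98.4064
Step 2 — 0.5 * rho * V^2 = 0.5 * 1025 * 98.4064 = 50433.28
Step 3 — Rw = 50433.28 * 3692 * 0.000059 ≈ 10986 N (5 s.f.)

10986 N


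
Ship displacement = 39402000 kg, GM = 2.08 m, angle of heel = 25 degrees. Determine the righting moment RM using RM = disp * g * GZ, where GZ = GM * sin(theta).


Formula: GZ = GM * sin(theta); RM = disp * g * GZ
Step 1 — GZ = 2.08 * sin(25°) = 2.08 * 0.422618 = 0.879045 m
Step 2 — RM = 39402000 * 9.81 * 0.879045 ≈ 339780000 N·m (5 s.f.)

339780000 N·m


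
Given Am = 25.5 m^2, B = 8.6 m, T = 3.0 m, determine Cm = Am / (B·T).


Formula: Cm = Am / (B * T)
Step 1 — B * T = 8.6 * 3.0 = 25.8 m^2
Step 2 — Cm = 25.5 / 25.8 ≈ 0.98837 (5 s.f.)

0.98837
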